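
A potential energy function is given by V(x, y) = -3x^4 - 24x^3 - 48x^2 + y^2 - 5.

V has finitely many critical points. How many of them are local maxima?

V separates as a function of x plus a function of y, so ∇V=0 decouples.
∂V/∂x = -12x(x + 2)(x + 4) = 0 at x ∈ {-4, -2, 0}; ∂V/∂y = 2y = 0 at y ∈ {0}.
The Hessian is diagonal: diag(V_xx, V_yy). Second derivatives: V_xx(-4)=-96, V_xx(-2)=48, V_xx(0)=-96; V_yy(0)=2.
Local maxima occur where both diagonal entries negative: none. Count: 0.

0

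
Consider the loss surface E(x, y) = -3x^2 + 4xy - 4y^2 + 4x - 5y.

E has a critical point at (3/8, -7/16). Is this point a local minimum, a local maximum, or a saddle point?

local maximum

The Hessian of E is constant: H = [[-6, 4], [4, -8]].
det(H) = (-6)·(-8) − 4² = 32.
det(H) > 0 and tr(H) = -14 < 0, so H is negative definite and the point is a local maximum.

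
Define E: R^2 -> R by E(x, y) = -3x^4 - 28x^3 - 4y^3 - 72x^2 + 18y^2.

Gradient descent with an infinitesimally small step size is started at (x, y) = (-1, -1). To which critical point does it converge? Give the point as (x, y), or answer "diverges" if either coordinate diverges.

(-3, 0)

E is separable, so gradient descent decouples: x follows -∂E/∂x, y follows -∂E/∂y.
∂E/∂x = -12x(x + 3)(x + 4); at x=-1 this is 72, so x decreases.
∂E/∂y = -12y(y - 3); at y=-1 this is -48, so y increases.
x converges to its nearest critical value -3 (a local min of the x-part); y converges to 0. The iterate converges to (-3, 0).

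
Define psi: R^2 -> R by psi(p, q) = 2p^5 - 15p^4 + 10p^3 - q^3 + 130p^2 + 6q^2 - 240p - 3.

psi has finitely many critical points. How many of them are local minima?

2

psi separates as a function of p plus a function of q, so ∇psi=0 decouples.
∂psi/∂p = 10(p - 4)(p - 3)(p - 1)(p + 2) = 0 at p ∈ {-2, 1, 3, 4}; ∂psi/∂q = -3q(q - 4) = 0 at q ∈ {0, 4}.
The Hessian is diagonal: diag(psi_pp, psi_qq). Second derivatives: psi_pp(-2)=-900, psi_pp(1)=180, psi_pp(3)=-100, psi_pp(4)=180; psi_qq(0)=12, psi_qq(4)=-12.
Local minima occur where both diagonal entries positive: (1, 0), (4, 0). Count: 2.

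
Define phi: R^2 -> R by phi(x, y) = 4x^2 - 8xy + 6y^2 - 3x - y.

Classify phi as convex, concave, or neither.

phi is quadratic, so its Hessian is the constant matrix H = [[8, -8], [-8, 12]].
det(H) = 32, tr(H) = 20.
det(H) > 0 and tr(H) > 0, so H is positive definite everywhere: convex.

convex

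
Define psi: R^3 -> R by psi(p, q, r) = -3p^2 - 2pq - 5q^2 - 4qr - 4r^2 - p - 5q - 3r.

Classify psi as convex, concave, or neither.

concave

psi is quadratic, so its Hessian is the constant matrix H = [[-6, -2, 0], [-2, -10, -4], [0, -4, -8]].
Leading principal minors: -6, 56, -352.
Signs alternate −, +, − ⇒ H ≺ 0 ⇒ concave.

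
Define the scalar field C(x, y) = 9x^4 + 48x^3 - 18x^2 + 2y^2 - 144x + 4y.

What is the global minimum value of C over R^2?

C(x,y) separates as P(x) + Q(y), so its minimum is min P + min Q.
P'(x) = 36(x - 1)(x + 1)(x + 4) vanishes at x ∈ {-4, -1, 1}; Q'(y) = 4y + 4 vanishes at y ∈ {-1}.
Local minima of P (where P''>0): P(-4)=-480, P(1)=-105. Local minima of Q: Q(-1)=-2.
So the global minimum of C is P(-4) + Q(-1) = -480 − 2 = -482, attained at (-4, -1).

-482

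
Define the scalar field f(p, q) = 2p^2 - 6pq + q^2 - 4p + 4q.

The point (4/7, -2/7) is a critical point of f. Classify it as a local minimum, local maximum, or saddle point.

The Hessian of f is constant: H = [[4, -6], [-6, 2]].
det(H) = 4·2 − (-6)² = -28.
Since det(H) < 0, H is indefinite and the critical point is a saddle point.

saddle point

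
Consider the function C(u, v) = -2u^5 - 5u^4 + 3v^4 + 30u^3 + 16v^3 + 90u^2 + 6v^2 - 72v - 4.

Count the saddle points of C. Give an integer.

6

C separates as a function of u plus a function of v, so ∇C=0 decouples.
∂C/∂u = -10u(u - 3)(u + 2)(u + 3) = 0 at u ∈ {-3, -2, 0, 3}; ∂C/∂v = 12(v - 1)(v + 2)(v + 3) = 0 at v ∈ {-3, -2, 1}.
The Hessian is diagonal: diag(C_uu, C_vv). Second derivatives: C_uu(-3)=180, C_uu(-2)=-100, C_uu(0)=180, C_uu(3)=-900; C_vv(-3)=48, C_vv(-2)=-36, C_vv(1)=144.
Saddle points occur where the two diagonal entries have opposite signs: (-3, -2), (-2, -3), (-2, 1), (0, -2), (3, -3), (3, 1). Count: 6.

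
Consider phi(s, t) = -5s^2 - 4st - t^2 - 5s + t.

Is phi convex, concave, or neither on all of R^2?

concave

phi is quadratic, so its Hessian is the constant matrix H = [[-10, -4], [-4, -2]].
det(H) = 4, tr(H) = -12.
det(H) > 0 and tr(H) < 0, so H is negative definite everywhere: concave.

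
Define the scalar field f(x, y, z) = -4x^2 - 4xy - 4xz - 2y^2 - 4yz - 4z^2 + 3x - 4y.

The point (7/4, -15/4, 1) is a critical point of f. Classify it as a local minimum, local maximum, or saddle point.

local maximum

The Hessian is constant: H = [[-8, -4, -4], [-4, -4, -4], [-4, -4, -8]].
Leading principal minors: Δ₁ = -8, Δ₂ = 16, Δ₃ = -64.
The minors alternate sign starting negative (−, +, −), so H is negative definite: a local maximum.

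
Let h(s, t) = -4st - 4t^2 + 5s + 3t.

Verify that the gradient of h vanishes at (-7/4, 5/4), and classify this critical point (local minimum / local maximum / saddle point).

∇h = (-4t + 5, -4s - 8t + 3); substituting (-7/4, 5/4) gives ∇h = (0, 0), so (-7/4, 5/4) is indeed a critical point.
The Hessian of h is constant: H = [[0, -4], [-4, -8]].
det(H) = 0·(-8) − (-4)² = -16.
Since det(H) < 0, H is indefinite and the critical point is a saddle point.

saddle point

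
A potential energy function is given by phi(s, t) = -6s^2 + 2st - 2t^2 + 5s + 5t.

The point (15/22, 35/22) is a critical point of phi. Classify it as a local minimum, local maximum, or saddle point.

local maximum

The Hessian of phi is constant: H = [[-12, 2], [2, -4]].
det(H) = (-12)·(-4) − 2² = 44.
det(H) > 0 and tr(H) = -16 < 0, so H is negative definite and the point is a local maximum.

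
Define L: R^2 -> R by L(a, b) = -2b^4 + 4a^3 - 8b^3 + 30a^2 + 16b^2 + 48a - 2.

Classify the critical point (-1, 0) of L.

local minimum

The mixed partial ∂²L/∂a∂b is 0, so the Hessian at any point is diag(L_aa, L_bb) = diag(12(2a + 5), 8(-3b^2 - 6b + 4)).
At (-1, 0): H = diag(36, 32).
Both eigenvalues are positive, so H is positive definite: a local minimum.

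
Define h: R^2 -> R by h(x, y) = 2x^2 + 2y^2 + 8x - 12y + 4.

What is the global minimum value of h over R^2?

h(x,y) separates as P(x) + Q(y) + 4, so its minimum is min P + min Q + 4.
P'(x) = 4x + 8 vanishes at x ∈ {-2}; Q'(y) = 4y - 12 vanishes at y ∈ {3}.
Local minima of P (where P''>0): P(-2)=-8. Local minima of Q: Q(3)=-18.
So the global minimum of h is P(-2) + Q(3) + 4 = -8 − 18 + 4 = -22, attained at (-2, 3).

-22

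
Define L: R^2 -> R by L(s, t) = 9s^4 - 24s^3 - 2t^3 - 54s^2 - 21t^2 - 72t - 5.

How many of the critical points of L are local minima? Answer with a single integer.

2

L separates as a function of s plus a function of t, so ∇L=0 decouples.
∂L/∂s = 36s(s - 3)(s + 1) = 0 at s ∈ {-1, 0, 3}; ∂L/∂t = -6(t + 3)(t + 4) = 0 at t ∈ {-4, -3}.
The Hessian is diagonal: diag(L_ss, L_tt). Second derivatives: L_ss(-1)=144, L_ss(0)=-108, L_ss(3)=432; L_tt(-4)=6, L_tt(-3)=-6.
Local minima occur where both diagonal entries positive: (-1, -4), (3, -4). Count: 2.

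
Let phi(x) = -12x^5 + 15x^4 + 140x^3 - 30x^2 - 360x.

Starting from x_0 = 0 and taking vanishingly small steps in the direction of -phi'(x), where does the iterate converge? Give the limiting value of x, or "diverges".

1

phi'(x) = -60(x - 3)(x - 1)(x + 1)(x + 2), so phi'(0) = -360.
Gradient descent moves in the -phi' direction, i.e. x is increasing.
The nearest critical point in that direction is x = 1, where phi'' = 720 > 0 (a local minimum). The iterate converges there.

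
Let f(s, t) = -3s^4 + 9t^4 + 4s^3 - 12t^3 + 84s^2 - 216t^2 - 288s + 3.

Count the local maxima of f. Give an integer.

f separates as a function of s plus a function of t, so ∇f=0 decouples.
∂f/∂s = -12(s - 3)(s - 2)(s + 4) = 0 at s ∈ {-4, 2, 3}; ∂f/∂t = 36t(t - 4)(t + 3) = 0 at t ∈ {-3, 0, 4}.
The Hessian is diagonal: diag(f_ss, f_tt). Second derivatives: f_ss(-4)=-504, f_ss(2)=72, f_ss(3)=-84; f_tt(-3)=756, f_tt(0)=-432, f_tt(4)=1008.
Local maxima occur where both diagonal entries negative: (-4, 0), (3, 0). Count: 2.

2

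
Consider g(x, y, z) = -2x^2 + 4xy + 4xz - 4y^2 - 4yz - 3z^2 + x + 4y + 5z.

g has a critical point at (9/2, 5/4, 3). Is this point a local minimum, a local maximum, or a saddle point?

local maximum

The Hessian is constant: H = [[-4, 4, 4], [4, -8, -4], [4, -4, -6]].
Leading principal minors: Δ₁ = -4, Δ₂ = 16, Δ₃ = -32.
The minors alternate sign starting negative (−, +, −), so H is negative definite: a local maximum.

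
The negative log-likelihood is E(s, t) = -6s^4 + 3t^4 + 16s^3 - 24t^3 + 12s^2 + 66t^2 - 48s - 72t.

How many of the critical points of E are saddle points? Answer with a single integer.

E separates as a function of s plus a function of t, so ∇E=0 decouples.
∂E/∂s = -24(s - 2)(s - 1)(s + 1) = 0 at s ∈ {-1, 1, 2}; ∂E/∂t = 12(t - 3)(t - 2)(t - 1) = 0 at t ∈ {1, 2, 3}.
The Hessian is diagonal: diag(E_ss, E_tt). Second derivatives: E_ss(-1)=-144, E_ss(1)=48, E_ss(2)=-72; E_tt(1)=24, E_tt(2)=-12, E_tt(3)=24.
Saddle points occur where the two diagonal entries have opposite signs: (-1, 1), (-1, 3), (1, 2), (2, 1), (2, 3). Count: 5.

5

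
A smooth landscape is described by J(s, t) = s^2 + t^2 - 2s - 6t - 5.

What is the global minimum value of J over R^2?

-15

J(s,t) separates as P(s) + Q(t) − 5, so its minimum is min P + min Q − 5.
P'(s) = 2s - 2 vanishes at s ∈ {1}; Q'(t) = 2(t - 3) vanishes at t ∈ {3}.
Local minima of P (where P''>0): P(1)=-1. Local minima of Q: Q(3)=-9.
So the global minimum of J is P(1) + Q(3) − 5 = -1 − 9 − 5 = -15, attained at (1, 3).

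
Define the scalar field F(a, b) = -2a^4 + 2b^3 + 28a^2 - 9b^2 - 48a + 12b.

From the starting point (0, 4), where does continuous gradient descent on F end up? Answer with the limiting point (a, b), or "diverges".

F is separable, so gradient descent decouples: a follows -∂F/∂a, b follows -∂F/∂b.
∂F/∂a = -8(a - 2)(a - 1)(a + 3); at a=0 this is -48, so a increases.
∂F/∂b = 6(b - 2)(b - 1); at b=4 this is 36, so b decreases.
a converges to its nearest critical value 1 (a local min of the a-part); b converges to 2. The iterate converges to (1, 2).

(1, 2)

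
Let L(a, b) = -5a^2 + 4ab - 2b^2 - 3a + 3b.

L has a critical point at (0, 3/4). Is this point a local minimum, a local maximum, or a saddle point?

The Hessian of L is constant: H = [[-10, 4], [4, -4]].
det(H) = (-10)·(-4) − 4² = 24.
det(H) > 0 and tr(H) = -14 < 0, so H is negative definite and the point is a local maximum.

local maximum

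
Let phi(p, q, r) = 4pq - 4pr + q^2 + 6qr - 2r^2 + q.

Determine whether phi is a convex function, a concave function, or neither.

neither

phi is quadratic, so its Hessian is the constant matrix H = [[0, 4, -4], [4, 2, 6], [-4, 6, -4]].
Leading principal minors: 0, -16, -160.
Neither pattern holds ⇒ H is indefinite ⇒ neither convex nor concave.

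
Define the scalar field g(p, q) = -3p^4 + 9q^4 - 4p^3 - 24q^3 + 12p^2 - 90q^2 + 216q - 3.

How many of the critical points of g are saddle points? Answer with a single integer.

5

g separates as a function of p plus a function of q, so ∇g=0 decouples.
∂g/∂p = -12p(p - 1)(p + 2) = 0 at p ∈ {-2, 0, 1}; ∂g/∂q = 36(q - 3)(q - 1)(q + 2) = 0 at q ∈ {-2, 1, 3}.
The Hessian is diagonal: diag(g_pp, g_qq). Second derivatives: g_pp(-2)=-72, g_pp(0)=24, g_pp(1)=-36; g_qq(-2)=540, g_qq(1)=-216, g_qq(3)=360.
Saddle points occur where the two diagonal entries have opposite signs: (-2, -2), (-2, 3), (0, 1), (1, -2), (1, 3). Count: 5.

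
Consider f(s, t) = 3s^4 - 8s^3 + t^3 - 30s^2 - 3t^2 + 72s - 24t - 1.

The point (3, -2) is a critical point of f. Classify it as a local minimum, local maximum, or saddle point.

The mixed partial ∂²f/∂s∂t is 0, so the Hessian at any point is diag(f_ss, f_tt) = diag(12(3s^2 - 4s - 5), 6(t - 1)).
At (3, -2): H = diag(120, -18).
The eigenvalues have opposite signs, so H is indefinite: a saddle point.

saddle point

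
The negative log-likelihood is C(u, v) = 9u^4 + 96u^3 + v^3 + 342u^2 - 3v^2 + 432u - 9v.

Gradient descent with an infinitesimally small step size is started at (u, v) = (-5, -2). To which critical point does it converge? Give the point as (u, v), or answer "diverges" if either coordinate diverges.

C is separable, so gradient descent decouples: u follows -∂C/∂u, v follows -∂C/∂v.
∂C/∂u = 36(u + 1)(u + 3)(u + 4); at u=-5 this is -288, so u increases.
∂C/∂v = 3(v - 3)(v + 1); at v=-2 this is 15, so v decreases.
The v-coordinate has no critical point in that direction and runs off to infinity.

diverges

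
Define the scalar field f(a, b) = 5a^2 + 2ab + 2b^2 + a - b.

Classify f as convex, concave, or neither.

f is quadratic, so its Hessian is the constant matrix H = [[10, 2], [2, 4]].
det(H) = 36, tr(H) = 14.
det(H) > 0 and tr(H) > 0, so H is positive definite everywhere: convex.

convex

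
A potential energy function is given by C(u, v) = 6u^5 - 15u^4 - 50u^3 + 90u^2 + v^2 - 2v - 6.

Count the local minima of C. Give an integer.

2

C separates as a function of u plus a function of v, so ∇C=0 decouples.
∂C/∂u = 30u(u - 3)(u - 1)(u + 2) = 0 at u ∈ {-2, 0, 1, 3}; ∂C/∂v = 2(v - 1) = 0 at v ∈ {1}.
The Hessian is diagonal: diag(C_uu, C_vv). Second derivatives: C_uu(-2)=-900, C_uu(0)=180, C_uu(1)=-180, C_uu(3)=900; C_vv(1)=2.
Local minima occur where both diagonal entries positive: (0, 1), (3, 1). Count: 2.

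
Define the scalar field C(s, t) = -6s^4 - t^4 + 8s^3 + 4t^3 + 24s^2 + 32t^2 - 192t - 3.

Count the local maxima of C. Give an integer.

C separates as a function of s plus a function of t, so ∇C=0 decouples.
∂C/∂s = -24s(s - 2)(s + 1) = 0 at s ∈ {-1, 0, 2}; ∂C/∂t = -4(t - 4)(t - 3)(t + 4) = 0 at t ∈ {-4, 3, 4}.
The Hessian is diagonal: diag(C_ss, C_tt). Second derivatives: C_ss(-1)=-72, C_ss(0)=48, C_ss(2)=-144; C_tt(-4)=-224, C_tt(3)=28, C_tt(4)=-32.
Local maxima occur where both diagonal entries negative: (-1, -4), (-1, 4), (2, -4), (2, 4). Count: 4.

4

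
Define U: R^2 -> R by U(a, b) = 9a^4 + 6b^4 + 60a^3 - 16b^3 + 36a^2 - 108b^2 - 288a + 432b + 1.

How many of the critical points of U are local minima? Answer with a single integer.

4

U separates as a function of a plus a function of b, so ∇U=0 decouples.
∂U/∂a = 36(a - 1)(a + 2)(a + 4) = 0 at a ∈ {-4, -2, 1}; ∂U/∂b = 24(b - 3)(b - 2)(b + 3) = 0 at b ∈ {-3, 2, 3}.
The Hessian is diagonal: diag(U_aa, U_bb). Second derivatives: U_aa(-4)=360, U_aa(-2)=-216, U_aa(1)=540; U_bb(-3)=720, U_bb(2)=-120, U_bb(3)=144.
Local minima occur where both diagonal entries positive: (-4, -3), (-4, 3), (1, -3), (1, 3). Count: 4.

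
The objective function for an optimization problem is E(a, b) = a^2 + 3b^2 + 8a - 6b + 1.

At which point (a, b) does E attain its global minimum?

(-4, 1)

E(a,b) separates as P(a) + Q(b) + 1, so its minimum is min P + min Q + 1.
P'(a) = 2a + 8 vanishes at a ∈ {-4}; Q'(b) = 6b - 6 vanishes at b ∈ {1}.
Local minima of P (where P''>0): P(-4)=-16. Local minima of Q: Q(1)=-3.
So the global minimum of E is P(-4) + Q(1) + 1 = -16 − 3 + 1 = -18, attained at (-4, 1).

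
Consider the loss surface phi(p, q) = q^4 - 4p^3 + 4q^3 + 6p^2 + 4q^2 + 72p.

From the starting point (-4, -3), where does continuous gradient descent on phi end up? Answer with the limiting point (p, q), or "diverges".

phi is separable, so gradient descent decouples: p follows -∂phi/∂p, q follows -∂phi/∂q.
∂phi/∂p = -12(p - 3)(p + 2); at p=-4 this is -168, so p increases.
∂phi/∂q = 4q(q + 1)(q + 2); at q=-3 this is -24, so q increases.
p converges to its nearest critical value -2 (a local min of the p-part); q converges to -2. The iterate converges to (-2, -2).

(-2, -2)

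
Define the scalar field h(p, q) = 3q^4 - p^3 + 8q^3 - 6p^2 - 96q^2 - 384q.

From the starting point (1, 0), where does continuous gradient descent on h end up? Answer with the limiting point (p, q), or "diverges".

diverges

h is separable, so gradient descent decouples: p follows -∂h/∂p, q follows -∂h/∂q.
∂h/∂p = -3p(p + 4); at p=1 this is -15, so p increases.
∂h/∂q = 12(q - 4)(q + 2)(q + 4); at q=0 this is -384, so q increases.
The p-coordinate has no critical point in that direction and runs off to infinity.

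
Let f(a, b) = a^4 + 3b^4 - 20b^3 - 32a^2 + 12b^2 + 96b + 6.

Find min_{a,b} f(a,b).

-311

f(a,b) separates as P(a) + Q(b) + 6, so its minimum is min P + min Q + 6.
P'(a) = 4a(a - 4)(a + 4) vanishes at a ∈ {-4, 0, 4}; Q'(b) = 12(b - 4)(b - 2)(b + 1) vanishes at b ∈ {-1, 2, 4}.
Local minima of P (where P''>0): P(-4)=-256, P(4)=-256. Local minima of Q: Q(-1)=-61, Q(4)=64.
So the global minimum of f is P(-4) + Q(-1) + 6 = -256 − 61 + 6 = -311, attained at (-4, -1).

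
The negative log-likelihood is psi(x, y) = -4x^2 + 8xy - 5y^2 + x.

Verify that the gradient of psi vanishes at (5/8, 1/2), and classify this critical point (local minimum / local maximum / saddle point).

local maximum

∇psi = (-8x + 8y + 1, 8x - 10y); substituting (5/8, 1/2) gives ∇psi = (0, 0), so (5/8, 1/2) is indeed a critical point.
The Hessian of psi is constant: H = [[-8, 8], [8, -10]].
det(H) = (-8)·(-10) − 8² = 16.
det(H) > 0 and tr(H) = -18 < 0, so H is negative definite and the point is a local maximum.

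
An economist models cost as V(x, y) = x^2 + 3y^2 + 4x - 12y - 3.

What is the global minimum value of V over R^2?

V(x,y) separates as P(x) + Q(y) − 3, so its minimum is min P + min Q − 3.
P'(x) = 2x + 4 vanishes at x ∈ {-2}; Q'(y) = 6y - 12 vanishes at y ∈ {2}.
Local minima of P (where P''>0): P(-2)=-4. Local minima of Q: Q(2)=-12.
So the global minimum of V is P(-2) + Q(2) − 3 = -4 − 12 − 3 = -19, attained at (-2, 2).

-19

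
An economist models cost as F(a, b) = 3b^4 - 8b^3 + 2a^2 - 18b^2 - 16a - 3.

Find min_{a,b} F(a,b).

F(a,b) separates as P(a) + Q(b) − 3, so its minimum is min P + min Q − 3.
P'(a) = 4a - 16 vanishes at a ∈ {4}; Q'(b) = 12b(b - 3)(b + 1) vanishes at b ∈ {-1, 0, 3}.
Local minima of P (where P''>0): P(4)=-32. Local minima of Q: Q(-1)=-7, Q(3)=-135.
So the global minimum of F is P(4) + Q(3) − 3 = -32 − 135 − 3 = -170, attained at (4, 3).

-170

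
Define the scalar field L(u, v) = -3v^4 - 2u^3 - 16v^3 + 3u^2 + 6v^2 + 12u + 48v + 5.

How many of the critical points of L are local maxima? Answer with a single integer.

L separates as a function of u plus a function of v, so ∇L=0 decouples.
∂L/∂u = -6(u - 2)(u + 1) = 0 at u ∈ {-1, 2}; ∂L/∂v = -12(v - 1)(v + 1)(v + 4) = 0 at v ∈ {-4, -1, 1}.
The Hessian is diagonal: diag(L_uu, L_vv). Second derivatives: L_uu(-1)=18, L_uu(2)=-18; L_vv(-4)=-180, L_vv(-1)=72, L_vv(1)=-120.
Local maxima occur where both diagonal entries negative: (2, -4), (2, 1). Count: 2.

2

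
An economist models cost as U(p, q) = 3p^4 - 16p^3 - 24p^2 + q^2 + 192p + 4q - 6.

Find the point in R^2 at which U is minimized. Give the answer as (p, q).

(-2, -2)

U(p,q) separates as A(p) + B(q) − 6, so its minimum is min A + min B − 6.
A'(p) = 12(p - 4)(p - 2)(p + 2) vanishes at p ∈ {-2, 2, 4}; B'(q) = 2q + 4 vanishes at q ∈ {-2}.
Local minima of A (where A''>0): A(-2)=-304, A(4)=128. Local minima of B: B(-2)=-4.
So the global minimum of U is A(-2) + B(-2) − 6 = -304 − 4 − 6 = -314, attained at (-2, -2).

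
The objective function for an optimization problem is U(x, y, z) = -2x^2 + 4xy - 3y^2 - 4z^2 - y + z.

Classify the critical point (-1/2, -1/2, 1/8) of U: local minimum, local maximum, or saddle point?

The Hessian is constant: H = [[-4, 4, 0], [4, -6, 0], [0, 0, -8]].
Leading principal minors: Δ₁ = -4, Δ₂ = 8, Δ₃ = -64.
The minors alternate sign starting negative (−, +, −), so H is negative definite: a local maximum.

local maximum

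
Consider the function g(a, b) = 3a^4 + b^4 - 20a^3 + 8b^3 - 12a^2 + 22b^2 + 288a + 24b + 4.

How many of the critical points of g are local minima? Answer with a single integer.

g separates as a function of a plus a function of b, so ∇g=0 decouples.
∂g/∂a = 12(a - 4)(a - 3)(a + 2) = 0 at a ∈ {-2, 3, 4}; ∂g/∂b = 4(b + 1)(b + 2)(b + 3) = 0 at b ∈ {-3, -2, -1}.
The Hessian is diagonal: diag(g_aa, g_bb). Second derivatives: g_aa(-2)=360, g_aa(3)=-60, g_aa(4)=72; g_bb(-3)=8, g_bb(-2)=-4, g_bb(-1)=8.
Local minima occur where both diagonal entries positive: (-2, -3), (-2, -1), (4, -3), (4, -1). Count: 4.

4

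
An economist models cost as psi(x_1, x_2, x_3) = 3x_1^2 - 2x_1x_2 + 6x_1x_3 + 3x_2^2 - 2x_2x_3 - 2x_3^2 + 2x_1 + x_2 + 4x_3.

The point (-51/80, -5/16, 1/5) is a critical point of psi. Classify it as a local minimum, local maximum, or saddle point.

saddle point

The Hessian is constant: H = [[6, -2, 6], [-2, 6, -2], [6, -2, -4]].
Leading principal minors: Δ₁ = 6, Δ₂ = 32, Δ₃ = -320.
The minors fit neither the all-positive nor the alternating-sign pattern, so H is indefinite: a saddle point.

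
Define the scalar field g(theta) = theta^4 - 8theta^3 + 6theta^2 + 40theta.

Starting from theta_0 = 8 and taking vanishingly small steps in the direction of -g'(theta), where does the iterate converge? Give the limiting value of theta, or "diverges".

g'(theta) = 4(theta - 5)(theta - 2)(theta + 1), so g'(8) = 648.
Gradient descent moves in the -g' direction, i.e. theta is decreasing.
The nearest critical point in that direction is theta = 5, where g'' = 72 > 0 (a local minimum). The iterate converges there.

5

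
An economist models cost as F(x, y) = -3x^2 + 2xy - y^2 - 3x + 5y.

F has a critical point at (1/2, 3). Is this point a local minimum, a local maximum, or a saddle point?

The Hessian of F is constant: H = [[-6, 2], [2, -2]].
det(H) = (-6)·(-2) − 2² = 8.
det(H) > 0 and tr(H) = -8 < 0, so H is negative definite and the point is a local maximum.

local maximum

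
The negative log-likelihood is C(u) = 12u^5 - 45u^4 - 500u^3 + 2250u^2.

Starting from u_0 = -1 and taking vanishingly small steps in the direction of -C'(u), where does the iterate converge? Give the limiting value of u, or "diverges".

C'(u) = 60u(u - 5)(u - 3)(u + 5), so C'(-1) = -5760.
Gradient descent moves in the -C' direction, i.e. u is increasing.
The nearest critical point in that direction is u = 0, where C'' = 4500 > 0 (a local minimum). The iterate converges there.

0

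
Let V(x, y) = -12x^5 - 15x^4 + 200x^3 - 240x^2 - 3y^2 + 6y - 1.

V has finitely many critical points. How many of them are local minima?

0

V separates as a function of x plus a function of y, so ∇V=0 decouples.
∂V/∂x = -60x(x - 2)(x - 1)(x + 4) = 0 at x ∈ {-4, 0, 1, 2}; ∂V/∂y = -6(y - 1) = 0 at y ∈ {1}.
The Hessian is diagonal: diag(V_xx, V_yy). Second derivatives: V_xx(-4)=7200, V_xx(0)=-480, V_xx(1)=300, V_xx(2)=-720; V_yy(1)=-6.
Local minima occur where both diagonal entries positive: none. Count: 0.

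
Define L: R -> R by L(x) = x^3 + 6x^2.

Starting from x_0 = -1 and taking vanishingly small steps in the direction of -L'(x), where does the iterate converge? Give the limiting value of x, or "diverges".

L'(x) = 3x(x + 4), so L'(-1) = -9.
Gradient descent moves in the -L' direction, i.e. x is increasing.
The nearest critical point in that direction is x = 0, where L'' = 12 > 0 (a local minimum). The iterate converges there.

0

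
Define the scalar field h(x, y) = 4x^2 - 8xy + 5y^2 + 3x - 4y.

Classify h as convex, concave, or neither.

convex

h is quadratic, so its Hessian is the constant matrix H = [[8, -8], [-8, 10]].
det(H) = 16, tr(H) = 18.
det(H) > 0 and tr(H) > 0, so H is positive definite everywhere: convex.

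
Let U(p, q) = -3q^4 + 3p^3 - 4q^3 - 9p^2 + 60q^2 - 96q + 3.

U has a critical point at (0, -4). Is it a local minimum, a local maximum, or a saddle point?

The mixed partial ∂²U/∂p∂q is 0, so the Hessian at any point is diag(U_pp, U_qq) = diag(18(p - 1), 12(-3q^2 - 2q + 10)).
At (0, -4): H = diag(-18, -360).
Both eigenvalues are negative, so H is negative definite: a local maximum.

local maximum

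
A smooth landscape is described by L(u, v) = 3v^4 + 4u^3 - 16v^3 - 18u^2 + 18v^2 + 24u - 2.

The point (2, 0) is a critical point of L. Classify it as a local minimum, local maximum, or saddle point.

local minimum

The mixed partial ∂²L/∂u∂v is 0, so the Hessian at any point is diag(L_uu, L_vv) = diag(12(2u - 3), 12(3v^2 - 8v + 3)).
At (2, 0): H = diag(12, 36).
Both eigenvalues are positive, so H is positive definite: a local minimum.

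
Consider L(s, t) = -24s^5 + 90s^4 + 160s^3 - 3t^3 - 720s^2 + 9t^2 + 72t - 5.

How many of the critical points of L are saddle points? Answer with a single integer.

4

L separates as a function of s plus a function of t, so ∇L=0 decouples.
∂L/∂s = -120s(s - 3)(s - 2)(s + 2) = 0 at s ∈ {-2, 0, 2, 3}; ∂L/∂t = -9(t - 4)(t + 2) = 0 at t ∈ {-2, 4}.
The Hessian is diagonal: diag(L_ss, L_tt). Second derivatives: L_ss(-2)=4800, L_ss(0)=-1440, L_ss(2)=960, L_ss(3)=-1800; L_tt(-2)=54, L_tt(4)=-54.
Saddle points occur where the two diagonal entries have opposite signs: (-2, 4), (0, -2), (2, 4), (3, -2). Count: 4.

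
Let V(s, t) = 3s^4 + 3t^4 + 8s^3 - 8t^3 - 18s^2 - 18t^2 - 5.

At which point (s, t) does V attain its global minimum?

(-3, 3)

V(s,t) separates as P(s) + Q(t) − 5, so its minimum is min P + min Q − 5.
P'(s) = 12s(s - 1)(s + 3) vanishes at s ∈ {-3, 0, 1}; Q'(t) = 12t(t - 3)(t + 1) vanishes at t ∈ {-1, 0, 3}.
Local minima of P (where P''>0): P(-3)=-135, P(1)=-7. Local minima of Q: Q(-1)=-7, Q(3)=-135.
So the global minimum of V is P(-3) + Q(3) − 5 = -135 − 135 − 5 = -275, attained at (-3, 3).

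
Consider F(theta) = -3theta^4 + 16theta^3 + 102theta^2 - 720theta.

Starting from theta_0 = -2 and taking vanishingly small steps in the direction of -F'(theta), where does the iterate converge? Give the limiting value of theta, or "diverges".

3

F'(theta) = -12(theta - 5)(theta - 3)(theta + 4), so F'(-2) = -840.
Gradient descent moves in the -F' direction, i.e. theta is increasing.
The nearest critical point in that direction is theta = 3, where F'' = 168 > 0 (a local minimum). The iterate converges there.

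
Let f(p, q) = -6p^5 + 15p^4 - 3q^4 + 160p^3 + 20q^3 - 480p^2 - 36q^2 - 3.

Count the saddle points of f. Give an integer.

6

f separates as a function of p plus a function of q, so ∇f=0 decouples.
∂f/∂p = -30p(p - 4)(p - 2)(p + 4) = 0 at p ∈ {-4, 0, 2, 4}; ∂f/∂q = -12q(q - 3)(q - 2) = 0 at q ∈ {0, 2, 3}.
The Hessian is diagonal: diag(f_pp, f_qq). Second derivatives: f_pp(-4)=5760, f_pp(0)=-960, f_pp(2)=720, f_pp(4)=-1920; f_qq(0)=-72, f_qq(2)=24, f_qq(3)=-36.
Saddle points occur where the two diagonal entries have opposite signs: (-4, 0), (-4, 3), (0, 2), (2, 0), (2, 3), (4, 2). Count: 6.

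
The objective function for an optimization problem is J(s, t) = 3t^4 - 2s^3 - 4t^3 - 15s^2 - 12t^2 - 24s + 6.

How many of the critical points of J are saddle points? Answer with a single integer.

J separates as a function of s plus a function of t, so ∇J=0 decouples.
∂J/∂s = -6(s + 1)(s + 4) = 0 at s ∈ {-4, -1}; ∂J/∂t = 12t(t - 2)(t + 1) = 0 at t ∈ {-1, 0, 2}.
The Hessian is diagonal: diag(J_ss, J_tt). Second derivatives: J_ss(-4)=18, J_ss(-1)=-18; J_tt(-1)=36, J_tt(0)=-24, J_tt(2)=72.
Saddle points occur where the two diagonal entries have opposite signs: (-4, 0), (-1, -1), (-1, 2). Count: 3.

3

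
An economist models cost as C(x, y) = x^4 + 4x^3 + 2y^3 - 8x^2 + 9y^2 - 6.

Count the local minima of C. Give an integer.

C separates as a function of x plus a function of y, so ∇C=0 decouples.
∂C/∂x = 4x(x - 1)(x + 4) = 0 at x ∈ {-4, 0, 1}; ∂C/∂y = 6y(y + 3) = 0 at y ∈ {-3, 0}.
The Hessian is diagonal: diag(C_xx, C_yy). Second derivatives: C_xx(-4)=80, C_xx(0)=-16, C_xx(1)=20; C_yy(-3)=-18, C_yy(0)=18.
Local minima occur where both diagonal entries positive: (-4, 0), (1, 0). Count: 2.

2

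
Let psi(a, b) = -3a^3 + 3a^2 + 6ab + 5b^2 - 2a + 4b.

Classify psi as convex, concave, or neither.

The term -3a^3 is cubic, so the Hessian is not constant.
∂²psi/∂a² = -18a + 6, which takes both signs as a varies (negative for sufficiently large a). A diagonal entry of the Hessian changing sign means the Hessian is neither positive- nor negative-semidefinite on all of R^2.

neither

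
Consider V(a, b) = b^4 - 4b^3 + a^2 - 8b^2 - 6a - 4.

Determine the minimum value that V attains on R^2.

-141

V(a,b) separates as P(a) + Q(b) − 4, so its minimum is min P + min Q − 4.
P'(a) = 2a - 6 vanishes at a ∈ {3}; Q'(b) = 4b(b - 4)(b + 1) vanishes at b ∈ {-1, 0, 4}.
Local minima of P (where P''>0): P(3)=-9. Local minima of Q: Q(-1)=-3, Q(4)=-128.
So the global minimum of V is P(3) + Q(4) − 4 = -9 − 128 − 4 = -141, attained at (3, 4).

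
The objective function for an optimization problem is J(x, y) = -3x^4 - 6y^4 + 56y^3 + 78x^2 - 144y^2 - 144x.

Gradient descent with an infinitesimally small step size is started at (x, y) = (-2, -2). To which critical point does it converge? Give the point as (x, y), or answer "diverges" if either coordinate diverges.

J is separable, so gradient descent decouples: x follows -∂J/∂x, y follows -∂J/∂y.
∂J/∂x = -12(x - 3)(x - 1)(x + 4); at x=-2 this is -360, so x increases.
∂J/∂y = -24y(y - 4)(y - 3); at y=-2 this is 1440, so y decreases.
The y-coordinate has no critical point in that direction and runs off to infinity.

diverges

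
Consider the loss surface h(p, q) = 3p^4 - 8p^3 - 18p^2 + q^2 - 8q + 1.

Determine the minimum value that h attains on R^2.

h(p,q) separates as A(p) + B(q) + 1, so its minimum is min A + min B + 1.
A'(p) = 12p(p - 3)(p + 1) vanishes at p ∈ {-1, 0, 3}; B'(q) = 2q - 8 vanishes at q ∈ {4}.
Local minima of A (where A''>0): A(-1)=-7, A(3)=-135. Local minima of B: B(4)=-16.
So the global minimum of h is A(3) + B(4) + 1 = -135 − 16 + 1 = -150, attained at (3, 4).

-150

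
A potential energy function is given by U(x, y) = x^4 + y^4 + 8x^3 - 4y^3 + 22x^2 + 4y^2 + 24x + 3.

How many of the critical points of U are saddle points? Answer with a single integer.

4

U separates as a function of x plus a function of y, so ∇U=0 decouples.
∂U/∂x = 4(x + 1)(x + 2)(x + 3) = 0 at x ∈ {-3, -2, -1}; ∂U/∂y = 4y(y - 2)(y - 1) = 0 at y ∈ {0, 1, 2}.
The Hessian is diagonal: diag(U_xx, U_yy). Second derivatives: U_xx(-3)=8, U_xx(-2)=-4, U_xx(-1)=8; U_yy(0)=8, U_yy(1)=-4, U_yy(2)=8.
Saddle points occur where the two diagonal entries have opposite signs: (-3, 1), (-2, 0), (-2, 2), (-1, 1). Count: 4.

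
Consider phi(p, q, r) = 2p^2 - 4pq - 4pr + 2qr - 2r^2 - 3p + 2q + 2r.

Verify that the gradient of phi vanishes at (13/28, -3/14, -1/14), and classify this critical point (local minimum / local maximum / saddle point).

∇phi = (4p - 4q - 4r - 3, -4p + 2r + 2, -4p + 2q - 4r + 2); substituting (13/28, -3/14, -1/14) gives ∇phi = (0, 0, 0), so (13/28, -3/14, -1/14) is indeed a critical point.
The Hessian is constant: H = [[4, -4, -4], [-4, 0, 2], [-4, 2, -4]].
Leading principal minors: Δ₁ = 4, Δ₂ = -16, Δ₃ = 112.
The minors fit neither the all-positive nor the alternating-sign pattern, so H is indefinite: a saddle point.

saddle point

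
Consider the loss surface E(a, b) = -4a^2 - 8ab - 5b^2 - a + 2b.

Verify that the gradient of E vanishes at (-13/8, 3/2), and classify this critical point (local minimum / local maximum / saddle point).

∇E = (-8a - 8b - 1, -8a - 10b + 2); substituting (-13/8, 3/2) gives ∇E = (0, 0), so (-13/8, 3/2) is indeed a critical point.
The Hessian of E is constant: H = [[-8, -8], [-8, -10]].
det(H) = (-8)·(-10) − (-8)² = 16.
det(H) > 0 and tr(H) = -18 < 0, so H is negative definite and the point is a local maximum.

local maximum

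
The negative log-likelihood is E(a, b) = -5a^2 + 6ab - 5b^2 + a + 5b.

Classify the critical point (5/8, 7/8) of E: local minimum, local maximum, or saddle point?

local maximum

The Hessian of E is constant: H = [[-10, 6], [6, -10]].
det(H) = (-10)·(-10) − 6² = 64.
det(H) > 0 and tr(H) = -20 < 0, so H is negative definite and the point is a local maximum.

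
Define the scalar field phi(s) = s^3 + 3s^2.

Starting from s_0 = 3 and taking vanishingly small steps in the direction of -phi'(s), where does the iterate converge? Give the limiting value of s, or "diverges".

phi'(s) = 3s(s + 2), so phi'(3) = 45.
Gradient descent moves in the -phi' direction, i.e. s is decreasing.
The nearest critical point in that direction is s = 0, where phi'' = 6 > 0 (a local minimum). The iterate converges there.

0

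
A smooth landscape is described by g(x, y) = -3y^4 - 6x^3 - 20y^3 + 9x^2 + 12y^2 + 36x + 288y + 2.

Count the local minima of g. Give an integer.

g separates as a function of x plus a function of y, so ∇g=0 decouples.
∂g/∂x = -18(x - 2)(x + 1) = 0 at x ∈ {-1, 2}; ∂g/∂y = -12(y - 2)(y + 3)(y + 4) = 0 at y ∈ {-4, -3, 2}.
The Hessian is diagonal: diag(g_xx, g_yy). Second derivatives: g_xx(-1)=54, g_xx(2)=-54; g_yy(-4)=-72, g_yy(-3)=60, g_yy(2)=-360.
Local minima occur where both diagonal entries positive: (-1, -3). Count: 1.

1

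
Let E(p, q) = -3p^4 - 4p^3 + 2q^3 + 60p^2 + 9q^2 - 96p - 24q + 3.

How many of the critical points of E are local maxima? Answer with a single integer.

E separates as a function of p plus a function of q, so ∇E=0 decouples.
∂E/∂p = -12(p - 2)(p - 1)(p + 4) = 0 at p ∈ {-4, 1, 2}; ∂E/∂q = 6(q - 1)(q + 4) = 0 at q ∈ {-4, 1}.
The Hessian is diagonal: diag(E_pp, E_qq). Second derivatives: E_pp(-4)=-360, E_pp(1)=60, E_pp(2)=-72; E_qq(-4)=-30, E_qq(1)=30.
Local maxima occur where both diagonal entries negative: (-4, -4), (2, -4). Count: 2.

2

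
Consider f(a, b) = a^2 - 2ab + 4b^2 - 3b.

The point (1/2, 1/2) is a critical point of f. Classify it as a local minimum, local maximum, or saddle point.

The Hessian of f is constant: H = [[2, -2], [-2, 8]].
det(H) = 2·8 − (-2)² = 12.
det(H) > 0 and tr(H) = 10 > 0, so H is positive definite and the point is a local minimum.

local minimum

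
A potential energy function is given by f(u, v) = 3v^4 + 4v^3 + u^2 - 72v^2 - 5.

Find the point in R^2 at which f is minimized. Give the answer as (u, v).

(0, -4)

f(u,v) separates as P(u) + Q(v) − 5, so its minimum is min P + min Q − 5.
P'(u) = 2u vanishes at u ∈ {0}; Q'(v) = 12v(v - 3)(v + 4) vanishes at v ∈ {-4, 0, 3}.
Local minima of P (where P''>0): P(0)=0. Local minima of Q: Q(-4)=-640, Q(3)=-297.
So the global minimum of f is P(0) + Q(-4) − 5 = 0 − 640 − 5 = -645, attained at (0, -4).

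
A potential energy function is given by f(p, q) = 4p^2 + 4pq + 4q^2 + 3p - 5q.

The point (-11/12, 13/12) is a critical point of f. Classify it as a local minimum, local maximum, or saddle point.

local minimum

The Hessian of f is constant: H = [[8, 4], [4, 8]].
det(H) = 8·8 − 4² = 48.
det(H) > 0 and tr(H) = 16 > 0, so H is positive definite and the point is a local minimum.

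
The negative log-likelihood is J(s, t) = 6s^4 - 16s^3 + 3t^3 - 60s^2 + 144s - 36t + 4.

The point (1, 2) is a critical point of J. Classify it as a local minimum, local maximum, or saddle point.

The mixed partial ∂²J/∂s∂t is 0, so the Hessian at any point is diag(J_ss, J_tt) = diag(24(3s^2 - 4s - 5), 18t).
At (1, 2): H = diag(-144, 36).
The eigenvalues have opposite signs, so H is indefinite: a saddle point.

saddle point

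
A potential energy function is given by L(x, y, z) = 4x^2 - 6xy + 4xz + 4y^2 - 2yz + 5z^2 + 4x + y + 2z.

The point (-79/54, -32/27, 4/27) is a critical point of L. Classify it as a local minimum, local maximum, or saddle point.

The Hessian is constant: H = [[8, -6, 4], [-6, 8, -2], [4, -2, 10]].
Leading principal minors: Δ₁ = 8, Δ₂ = 28, Δ₃ = 216.
All leading minors are positive, so H is positive definite: a local minimum.

local minimum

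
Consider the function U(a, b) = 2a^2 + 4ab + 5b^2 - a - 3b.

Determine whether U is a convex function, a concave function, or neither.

convex

U is quadratic, so its Hessian is the constant matrix H = [[4, 4], [4, 10]].
det(H) = 24, tr(H) = 14.
det(H) > 0 and tr(H) > 0, so H is positive definite everywhere: convex.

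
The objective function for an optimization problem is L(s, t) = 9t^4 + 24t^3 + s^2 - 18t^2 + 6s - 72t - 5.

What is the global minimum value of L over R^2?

-71

L(s,t) separates as P(s) + Q(t) − 5, so its minimum is min P + min Q − 5.
P'(s) = 2s + 6 vanishes at s ∈ {-3}; Q'(t) = 36(t - 1)(t + 1)(t + 2) vanishes at t ∈ {-2, -1, 1}.
Local minima of P (where P''>0): P(-3)=-9. Local minima of Q: Q(-2)=24, Q(1)=-57.
So the global minimum of L is P(-3) + Q(1) − 5 = -9 − 57 − 5 = -71, attained at (-3, 1).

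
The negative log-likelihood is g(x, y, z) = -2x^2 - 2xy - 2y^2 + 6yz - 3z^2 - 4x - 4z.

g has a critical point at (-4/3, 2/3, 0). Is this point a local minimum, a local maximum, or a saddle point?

saddle point

The Hessian is constant: H = [[-4, -2, 0], [-2, -4, 6], [0, 6, -6]].
Leading principal minors: Δ₁ = -4, Δ₂ = 12, Δ₃ = 72.
The minors fit neither the all-positive nor the alternating-sign pattern, so H is indefinite: a saddle point.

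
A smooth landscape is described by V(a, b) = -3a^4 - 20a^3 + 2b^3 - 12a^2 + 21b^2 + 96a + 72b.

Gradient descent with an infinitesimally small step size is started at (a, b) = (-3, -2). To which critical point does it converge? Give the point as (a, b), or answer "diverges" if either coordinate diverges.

(-2, -3)

V is separable, so gradient descent decouples: a follows -∂V/∂a, b follows -∂V/∂b.
∂V/∂a = -12(a - 1)(a + 2)(a + 4); at a=-3 this is -48, so a increases.
∂V/∂b = 6(b + 3)(b + 4); at b=-2 this is 12, so b decreases.
a converges to its nearest critical value -2 (a local min of the a-part); b converges to -3. The iterate converges to (-2, -3).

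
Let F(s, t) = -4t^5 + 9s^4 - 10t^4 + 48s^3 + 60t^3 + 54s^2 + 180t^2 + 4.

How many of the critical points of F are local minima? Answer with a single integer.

F separates as a function of s plus a function of t, so ∇F=0 decouples.
∂F/∂s = 36s(s + 1)(s + 3) = 0 at s ∈ {-3, -1, 0}; ∂F/∂t = -20t(t - 3)(t + 2)(t + 3) = 0 at t ∈ {-3, -2, 0, 3}.
The Hessian is diagonal: diag(F_ss, F_tt). Second derivatives: F_ss(-3)=216, F_ss(-1)=-72, F_ss(0)=108; F_tt(-3)=360, F_tt(-2)=-200, F_tt(0)=360, F_tt(3)=-1800.
Local minima occur where both diagonal entries positive: (-3, -3), (-3, 0), (0, -3), (0, 0). Count: 4.

4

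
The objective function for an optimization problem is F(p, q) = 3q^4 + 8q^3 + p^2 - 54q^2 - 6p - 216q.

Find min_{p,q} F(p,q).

-684

F(p,q) separates as A(p) + B(q), so its minimum is min A + min B.
A'(p) = 2p - 6 vanishes at p ∈ {3}; B'(q) = 12(q - 3)(q + 2)(q + 3) vanishes at q ∈ {-3, -2, 3}.
Local minima of A (where A''>0): A(3)=-9. Local minima of B: B(-3)=189, B(3)=-675.
So the global minimum of F is A(3) + B(3) = -9 − 675 = -684, attained at (3, 3).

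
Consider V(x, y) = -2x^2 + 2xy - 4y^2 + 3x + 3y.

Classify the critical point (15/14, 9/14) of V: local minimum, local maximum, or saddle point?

local maximum

The Hessian of V is constant: H = [[-4, 2], [2, -8]].
det(H) = (-4)·(-8) − 2² = 28.
det(H) > 0 and tr(H) = -12 < 0, so H is negative definite and the point is a local maximum.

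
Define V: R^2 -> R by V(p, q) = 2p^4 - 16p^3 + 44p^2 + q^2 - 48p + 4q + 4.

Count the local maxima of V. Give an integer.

V separates as a function of p plus a function of q, so ∇V=0 decouples.
∂V/∂p = 8(p - 3)(p - 2)(p - 1) = 0 at p ∈ {1, 2, 3}; ∂V/∂q = 2(q + 2) = 0 at q ∈ {-2}.
The Hessian is diagonal: diag(V_pp, V_qq). Second derivatives: V_pp(1)=16, V_pp(2)=-8, V_pp(3)=16; V_qq(-2)=2.
Local maxima occur where both diagonal entries negative: none. Count: 0.

0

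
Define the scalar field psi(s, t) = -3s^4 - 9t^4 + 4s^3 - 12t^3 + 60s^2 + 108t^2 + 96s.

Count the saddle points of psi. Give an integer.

4

psi separates as a function of s plus a function of t, so ∇psi=0 decouples.
∂psi/∂s = -12(s - 4)(s + 1)(s + 2) = 0 at s ∈ {-2, -1, 4}; ∂psi/∂t = -36t(t - 2)(t + 3) = 0 at t ∈ {-3, 0, 2}.
The Hessian is diagonal: diag(psi_ss, psi_tt). Second derivatives: psi_ss(-2)=-72, psi_ss(-1)=60, psi_ss(4)=-360; psi_tt(-3)=-540, psi_tt(0)=216, psi_tt(2)=-360.
Saddle points occur where the two diagonal entries have opposite signs: (-2, 0), (-1, -3), (-1, 2), (4, 0). Count: 4.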